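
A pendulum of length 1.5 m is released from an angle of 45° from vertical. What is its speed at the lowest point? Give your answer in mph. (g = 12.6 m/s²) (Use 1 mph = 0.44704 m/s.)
h = L(1 − cosθ) = 1.5(1 − cos45°) = 0.43934 m
v = √(2gh) = √(2·12.6·0.43934) = 3.32737 m/s = 7.443 mph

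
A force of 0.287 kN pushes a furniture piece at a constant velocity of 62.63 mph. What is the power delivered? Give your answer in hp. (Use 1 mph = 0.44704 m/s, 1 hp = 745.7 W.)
Convert to SI: F = 287.0 N, v = 27.9981 m/s
P = Fv = (287.0)(27.9981) = 8035.46 W = 10.78 hp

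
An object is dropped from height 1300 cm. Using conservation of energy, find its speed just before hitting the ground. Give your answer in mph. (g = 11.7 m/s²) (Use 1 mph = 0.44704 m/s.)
Convert to SI: h = 13.0 m
mgh = ½mv² ⇒ v = √(2gh) = √(2·11.7·13.0) = 17.4413 m/s = 39.02 mph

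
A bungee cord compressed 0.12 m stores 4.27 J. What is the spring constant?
k = 2·PE/x² = 2·4.27/(0.12)² = 593.1 N/m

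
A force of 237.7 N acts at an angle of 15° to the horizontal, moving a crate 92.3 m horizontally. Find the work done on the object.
W = F·d·cosθ = (237.7)(92.3)cos(15°) = 21190 J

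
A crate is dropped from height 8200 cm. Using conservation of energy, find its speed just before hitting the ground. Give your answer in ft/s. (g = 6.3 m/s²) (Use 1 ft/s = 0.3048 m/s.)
Convert to SI: h = 82.0 m
mgh = ½mv² ⇒ v = √(2gh) = √(2·6.3·82.0) = 32.1434 m/s = 105.5 ft/s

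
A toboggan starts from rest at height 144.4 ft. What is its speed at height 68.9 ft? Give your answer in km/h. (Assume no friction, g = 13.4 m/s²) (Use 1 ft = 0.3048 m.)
Convert to SI: h₁−h₂ = 23.0124 m
mgh₁ = mgh₂ + ½mv² ⇒ v = √(2g(h₁−h₂)) = √(2·13.4·23.0124) = 24.8341 m/s = 89.4 km/h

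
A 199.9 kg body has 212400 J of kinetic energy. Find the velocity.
v = √(2·KE/m) = √(2·212400/199.9) = 46.1 m/s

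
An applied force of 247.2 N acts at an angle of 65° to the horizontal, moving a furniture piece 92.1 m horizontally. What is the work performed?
W = F·d·cosθ = (247.2)(92.1)cos(65°) = 9622 J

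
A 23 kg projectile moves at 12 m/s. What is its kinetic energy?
KE = ½mv² = ½(23)(12)² = 1656.0 J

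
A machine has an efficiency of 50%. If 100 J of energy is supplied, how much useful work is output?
W_out = η·W_in = 0.5·100 = 50.0 J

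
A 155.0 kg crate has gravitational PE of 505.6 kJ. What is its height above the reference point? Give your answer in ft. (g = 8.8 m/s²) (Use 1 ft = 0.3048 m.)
Convert to SI: m = 155.0 kg, PE = 505600 J
h = PE/(mg) = 505600/(155.0·8.8) = 370.674 m = 1216 ft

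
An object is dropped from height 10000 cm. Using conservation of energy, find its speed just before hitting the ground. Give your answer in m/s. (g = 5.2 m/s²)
Convert to SI: h = 100.0 m
mgh = ½mv² ⇒ v = √(2gh) = √(2·5.2·100.0) = 32.25 m/s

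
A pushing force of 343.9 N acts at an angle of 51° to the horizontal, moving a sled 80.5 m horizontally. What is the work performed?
W = F·d·cosθ = (343.9)(80.5)cos(51°) = 17420 J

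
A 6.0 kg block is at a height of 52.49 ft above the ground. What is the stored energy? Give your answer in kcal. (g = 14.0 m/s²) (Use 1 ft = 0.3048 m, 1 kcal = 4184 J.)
Convert to SI: m = 6.0 kg, h = 15.999 m
PE = mgh = (6.0)(14.0)(15.999) = 1343.91 J = 0.3212 kcal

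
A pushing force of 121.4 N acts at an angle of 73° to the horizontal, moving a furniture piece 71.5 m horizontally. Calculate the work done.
W = F·d·cosθ = (121.4)(71.5)cos(73°) = 2538 J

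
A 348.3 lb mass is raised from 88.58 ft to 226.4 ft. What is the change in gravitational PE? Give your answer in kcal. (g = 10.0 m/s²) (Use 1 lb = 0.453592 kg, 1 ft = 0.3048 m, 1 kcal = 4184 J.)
Convert to SI: m = 157.986 kg, Δh = 42.0075 m
ΔPE = mgΔh = (157.986)(10.0)(42.0075) = 66366.1 J = 15.86 kcal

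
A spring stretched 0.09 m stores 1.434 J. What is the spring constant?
k = 2·PE/x² = 2·1.434/(0.09)² = 354.1 N/m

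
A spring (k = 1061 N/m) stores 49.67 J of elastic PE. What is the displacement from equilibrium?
x = √(2·PE/k) = √(2·49.67/1061) = 0.306 m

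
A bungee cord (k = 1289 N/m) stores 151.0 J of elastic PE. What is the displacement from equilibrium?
x = √(2·PE/k) = √(2·151.0/1289) = 0.484 m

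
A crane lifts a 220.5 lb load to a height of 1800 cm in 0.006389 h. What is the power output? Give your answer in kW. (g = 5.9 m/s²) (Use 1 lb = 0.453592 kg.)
Convert to SI: m = 100.017 kg, h = 18.0 m, t = 23.0004 s
P = mgh/t = (100.017)(5.9)(18.0)/23.0004 = 461.81 W = 0.4618 kW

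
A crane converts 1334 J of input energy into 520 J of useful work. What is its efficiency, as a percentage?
η = W_out/W_in = 520/1334 = 38.98%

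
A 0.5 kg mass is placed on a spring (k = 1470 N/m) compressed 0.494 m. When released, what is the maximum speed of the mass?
½kx² = ½mv² ⇒ v = x√(k/m) = (0.494)√(1470/0.5) = 26.79 m/s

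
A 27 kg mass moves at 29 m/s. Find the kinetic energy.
KE = ½mv² = ½(27)(29)² = 11353.5 J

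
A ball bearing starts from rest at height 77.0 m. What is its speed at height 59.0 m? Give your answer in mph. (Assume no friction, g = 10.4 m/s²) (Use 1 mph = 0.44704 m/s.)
mgh₁ = mgh₂ + ½mv² ⇒ v = √(2g(h₁−h₂)) = √(2·10.4·18.0) = 19.3494 m/s = 43.28 mph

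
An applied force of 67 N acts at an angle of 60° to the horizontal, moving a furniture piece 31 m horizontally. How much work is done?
W = F·d·cosθ = (67)(31)cos(60°) = 1039 J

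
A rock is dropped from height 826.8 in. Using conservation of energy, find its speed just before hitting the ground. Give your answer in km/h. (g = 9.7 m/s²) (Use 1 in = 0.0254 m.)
Convert to SI: h = 21.0007 m
mgh = ½mv² ⇒ v = √(2gh) = √(2·9.7·21.0007) = 20.1845 m/s = 72.66 km/h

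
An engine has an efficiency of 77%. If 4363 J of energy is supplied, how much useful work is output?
W_out = η·W_in = 0.77·4363 = 3359.51 J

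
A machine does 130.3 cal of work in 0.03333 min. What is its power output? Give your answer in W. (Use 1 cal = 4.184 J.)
Convert to SI: W = 545.175 J, t = 1.9998 s
P = W/t = 545.175/1.9998 = 272.6 W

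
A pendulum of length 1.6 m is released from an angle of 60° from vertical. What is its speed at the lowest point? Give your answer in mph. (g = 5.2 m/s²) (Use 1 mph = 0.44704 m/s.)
h = L(1 − cosθ) = 1.6(1 − cos60°) = 0.8 m
v = √(2gh) = √(2·5.2·0.8) = 2.88444 m/s = 6.452 mph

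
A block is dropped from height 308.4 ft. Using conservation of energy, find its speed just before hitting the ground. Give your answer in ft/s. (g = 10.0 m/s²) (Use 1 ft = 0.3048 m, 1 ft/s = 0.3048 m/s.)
Convert to SI: h = 94.0003 m
mgh = ½mv² ⇒ v = √(2gh) = √(2·10.0·94.0003) = 43.359 m/s = 142.3 ft/s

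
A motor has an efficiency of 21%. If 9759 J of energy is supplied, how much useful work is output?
W_out = η·W_in = 0.21·9759 = 2049.39 J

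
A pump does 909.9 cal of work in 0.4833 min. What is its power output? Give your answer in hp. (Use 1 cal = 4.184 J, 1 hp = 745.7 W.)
Convert to SI: W = 3807.02 J, t = 28.998 s
P = W/t = 3807.02/28.998 = 131.286 W = 0.1761 hp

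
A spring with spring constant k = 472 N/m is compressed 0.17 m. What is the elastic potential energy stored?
PE = ½kx² = ½(472)(0.17)² = 6.82 J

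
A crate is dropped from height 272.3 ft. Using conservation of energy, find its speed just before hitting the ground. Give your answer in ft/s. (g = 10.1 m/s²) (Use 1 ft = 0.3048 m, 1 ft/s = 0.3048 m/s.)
Convert to SI: h = 82.997 m
mgh = ½mv² ⇒ v = √(2gh) = √(2·10.1·82.997) = 40.9456 m/s = 134.3 ft/s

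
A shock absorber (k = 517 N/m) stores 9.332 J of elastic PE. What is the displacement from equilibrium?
x = √(2·PE/k) = √(2·9.332/517) = 0.19 m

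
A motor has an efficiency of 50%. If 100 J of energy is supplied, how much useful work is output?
W_out = η·W_in = 0.5·100 = 50.0 J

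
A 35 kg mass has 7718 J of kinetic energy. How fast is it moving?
v = √(2·KE/m) = √(2·7718/35) = 21.0 m/s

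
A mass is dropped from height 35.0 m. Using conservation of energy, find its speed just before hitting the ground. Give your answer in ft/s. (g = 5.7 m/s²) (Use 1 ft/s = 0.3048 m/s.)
mgh = ½mv² ⇒ v = √(2gh) = √(2·5.7·35.0) = 19.975 m/s = 65.53 ft/s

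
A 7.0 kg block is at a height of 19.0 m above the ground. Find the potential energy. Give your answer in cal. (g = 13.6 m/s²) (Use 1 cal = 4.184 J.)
PE = mgh = (7.0)(13.6)(19.0) = 1808.8 J = 432.3 cal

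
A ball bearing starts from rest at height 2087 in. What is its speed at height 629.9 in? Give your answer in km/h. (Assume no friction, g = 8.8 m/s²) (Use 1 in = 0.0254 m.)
Convert to SI: h₁−h₂ = 37.0103 m
mgh₁ = mgh₂ + ½mv² ⇒ v = √(2g(h₁−h₂)) = √(2·8.8·37.0103) = 25.5222 m/s = 91.88 km/h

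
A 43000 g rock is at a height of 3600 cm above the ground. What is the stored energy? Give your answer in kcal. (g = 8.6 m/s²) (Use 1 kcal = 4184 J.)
Convert to SI: m = 43.0 kg, h = 36.0 m
PE = mgh = (43.0)(8.6)(36.0) = 13312.8 J = 3.182 kcal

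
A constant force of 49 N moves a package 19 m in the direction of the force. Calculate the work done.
W = F·d = (49)(19) = 931.0 J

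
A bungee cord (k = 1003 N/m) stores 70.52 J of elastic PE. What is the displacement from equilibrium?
x = √(2·PE/k) = √(2·70.52/1003) = 0.375 m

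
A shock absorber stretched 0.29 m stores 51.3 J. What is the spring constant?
k = 2·PE/x² = 2·51.3/(0.29)² = 1220 N/m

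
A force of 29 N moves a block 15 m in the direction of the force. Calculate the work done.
W = F·d = (29)(15) = 435.0 J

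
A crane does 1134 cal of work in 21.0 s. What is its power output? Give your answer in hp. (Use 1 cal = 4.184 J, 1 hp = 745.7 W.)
Convert to SI: W = 4744.66 J, t = 21.0 s
P = W/t = 4744.66/21.0 = 225.936 W = 0.303 hp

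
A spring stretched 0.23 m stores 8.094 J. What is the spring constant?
k = 2·PE/x² = 2·8.094/(0.23)² = 306.0 N/m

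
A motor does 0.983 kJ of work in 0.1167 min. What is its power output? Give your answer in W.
Convert to SI: W = 983.0 J, t = 7.002 s
P = W/t = 983.0/7.002 = 140.4 W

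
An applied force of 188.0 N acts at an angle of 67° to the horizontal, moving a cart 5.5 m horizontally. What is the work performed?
W = F·d·cosθ = (188.0)(5.5)cos(67°) = 404.0 J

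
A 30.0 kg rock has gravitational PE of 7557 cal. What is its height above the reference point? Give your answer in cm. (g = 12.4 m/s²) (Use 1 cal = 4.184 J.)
Convert to SI: m = 30.0 kg, PE = 31618.5 J
h = PE/(mg) = 31618.5/(30.0·12.4) = 84.9959 m = 8500 cm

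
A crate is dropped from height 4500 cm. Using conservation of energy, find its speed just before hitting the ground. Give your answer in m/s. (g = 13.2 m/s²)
Convert to SI: h = 45.0 m
mgh = ½mv² ⇒ v = √(2gh) = √(2·13.2·45.0) = 34.47 m/s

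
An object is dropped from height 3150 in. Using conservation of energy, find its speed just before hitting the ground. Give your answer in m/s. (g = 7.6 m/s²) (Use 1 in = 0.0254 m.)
Convert to SI: h = 80.01 m
mgh = ½mv² ⇒ v = √(2gh) = √(2·7.6·80.01) = 34.87 m/s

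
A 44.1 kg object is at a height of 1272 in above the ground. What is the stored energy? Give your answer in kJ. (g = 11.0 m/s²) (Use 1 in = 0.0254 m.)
Convert to SI: m = 44.1 kg, h = 32.3088 m
PE = mgh = (44.1)(11.0)(32.3088) = 15673.0 J = 15.67 kJ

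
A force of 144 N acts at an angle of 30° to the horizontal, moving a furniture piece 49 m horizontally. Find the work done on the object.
W = F·d·cosθ = (144)(49)cos(30°) = 6111 J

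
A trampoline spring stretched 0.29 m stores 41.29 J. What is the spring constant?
k = 2·PE/x² = 2·41.29/(0.29)² = 981.9 N/m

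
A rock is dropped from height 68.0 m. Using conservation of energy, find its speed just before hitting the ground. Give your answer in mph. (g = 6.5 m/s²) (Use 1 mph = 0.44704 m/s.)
mgh = ½mv² ⇒ v = √(2gh) = √(2·6.5·68.0) = 29.7321 m/s = 66.51 mph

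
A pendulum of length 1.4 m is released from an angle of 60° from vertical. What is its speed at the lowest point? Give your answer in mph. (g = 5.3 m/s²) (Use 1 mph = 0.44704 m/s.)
h = L(1 − cosθ) = 1.4(1 − cos60°) = 0.7 m
v = √(2gh) = √(2·5.3·0.7) = 2.72397 m/s = 6.093 mph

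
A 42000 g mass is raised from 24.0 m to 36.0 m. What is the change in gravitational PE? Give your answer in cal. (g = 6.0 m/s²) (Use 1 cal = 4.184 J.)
Convert to SI: m = 42.0 kg, Δh = 12.0 m
ΔPE = mgΔh = (42.0)(6.0)(12.0) = 3024.0 J = 722.8 cal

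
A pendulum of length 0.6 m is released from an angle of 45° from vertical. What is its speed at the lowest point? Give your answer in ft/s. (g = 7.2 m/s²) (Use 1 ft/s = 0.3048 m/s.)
h = L(1 − cosθ) = 0.6(1 − cos45°) = 0.175736 m
v = √(2gh) = √(2·7.2·0.175736) = 1.59079 m/s = 5.219 ft/s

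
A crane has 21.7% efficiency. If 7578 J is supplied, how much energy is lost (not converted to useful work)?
W_lost = W_in(1 − η) = 7578·(1 − 0.217) = 5934 J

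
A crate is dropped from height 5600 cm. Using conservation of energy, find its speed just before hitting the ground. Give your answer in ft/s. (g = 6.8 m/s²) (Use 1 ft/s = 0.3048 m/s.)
Convert to SI: h = 56.0 m
mgh = ½mv² ⇒ v = √(2gh) = √(2·6.8·56.0) = 27.5971 m/s = 90.54 ft/s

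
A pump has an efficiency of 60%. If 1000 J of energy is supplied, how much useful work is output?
W_out = η·W_in = 0.6·1000 = 600.0 J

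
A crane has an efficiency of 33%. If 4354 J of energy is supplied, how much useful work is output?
W_out = η·W_in = 0.33·4354 = 1436.82 J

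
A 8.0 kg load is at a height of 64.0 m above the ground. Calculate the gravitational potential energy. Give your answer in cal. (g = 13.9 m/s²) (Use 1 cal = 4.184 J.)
PE = mgh = (8.0)(13.9)(64.0) = 7116.8 J = 1701 cal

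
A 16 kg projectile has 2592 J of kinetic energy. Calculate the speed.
v = √(2·KE/m) = √(2·2592/16) = 18.0 m/s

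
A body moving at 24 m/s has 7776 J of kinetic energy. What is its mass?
m = 2·KE/v² = 2·7776/(24)² = 27.0 kg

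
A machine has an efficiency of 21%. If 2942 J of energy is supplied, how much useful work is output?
W_out = η·W_in = 0.21·2942 = 617.82 J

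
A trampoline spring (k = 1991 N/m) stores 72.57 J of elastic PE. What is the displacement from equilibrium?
x = √(2·PE/k) = √(2·72.57/1991) = 0.27 m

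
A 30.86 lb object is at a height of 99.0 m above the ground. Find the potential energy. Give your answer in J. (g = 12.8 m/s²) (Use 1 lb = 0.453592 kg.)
Convert to SI: m = 13.9978 kg, h = 99.0 m
PE = mgh = (13.9978)(12.8)(99.0) = 17740 J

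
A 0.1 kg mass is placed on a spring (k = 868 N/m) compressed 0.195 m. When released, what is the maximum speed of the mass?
½kx² = ½mv² ⇒ v = x√(k/m) = (0.195)√(868/0.1) = 18.17 m/s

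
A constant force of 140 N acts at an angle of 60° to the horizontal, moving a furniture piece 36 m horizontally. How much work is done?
W = F·d·cosθ = (140)(36)cos(60°) = 2520 J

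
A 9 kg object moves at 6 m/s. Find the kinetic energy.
KE = ½mv² = ½(9)(6)² = 162.0 J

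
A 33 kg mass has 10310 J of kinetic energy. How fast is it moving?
v = √(2·KE/m) = √(2·10310/33) = 25.0 m/s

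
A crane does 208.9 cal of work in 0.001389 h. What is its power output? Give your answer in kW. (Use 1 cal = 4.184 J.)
Convert to SI: W = 874.038 J, t = 5.0004 s
P = W/t = 874.038/5.0004 = 174.794 W = 0.1748 kW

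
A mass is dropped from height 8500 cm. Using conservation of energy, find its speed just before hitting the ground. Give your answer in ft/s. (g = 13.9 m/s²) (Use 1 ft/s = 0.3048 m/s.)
Convert to SI: h = 85.0 m
mgh = ½mv² ⇒ v = √(2gh) = √(2·13.9·85.0) = 48.6107 m/s = 159.5 ft/s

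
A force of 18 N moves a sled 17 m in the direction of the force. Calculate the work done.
W = F·d = (18)(17) = 306.0 J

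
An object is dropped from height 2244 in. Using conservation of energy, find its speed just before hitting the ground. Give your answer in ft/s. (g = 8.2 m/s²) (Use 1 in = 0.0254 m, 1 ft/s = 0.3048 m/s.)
Convert to SI: h = 56.9976 m
mgh = ½mv² ⇒ v = √(2gh) = √(2·8.2·56.9976) = 30.5739 m/s = 100.3 ft/s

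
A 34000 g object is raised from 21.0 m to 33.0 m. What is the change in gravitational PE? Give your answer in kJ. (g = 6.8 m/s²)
Convert to SI: m = 34.0 kg, Δh = 12.0 m
ΔPE = mgΔh = (34.0)(6.8)(12.0) = 2774.4 J = 2.774 kJ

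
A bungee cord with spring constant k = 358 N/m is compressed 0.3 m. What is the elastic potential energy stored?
PE = ½kx² = ½(358)(0.3)² = 16.11 J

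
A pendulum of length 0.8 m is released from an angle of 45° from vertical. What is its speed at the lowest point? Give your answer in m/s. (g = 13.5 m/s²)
h = L(1 − cosθ) = 0.8(1 − cos45°) = 0.234315 m
v = √(2gh) = √(2·13.5·0.234315) = 2.515 m/s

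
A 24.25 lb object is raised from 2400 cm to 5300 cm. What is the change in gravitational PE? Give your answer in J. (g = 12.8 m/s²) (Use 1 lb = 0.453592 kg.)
Convert to SI: m = 10.9996 kg, Δh = 29.0 m
ΔPE = mgΔh = (10.9996)(12.8)(29.0) = 4083 J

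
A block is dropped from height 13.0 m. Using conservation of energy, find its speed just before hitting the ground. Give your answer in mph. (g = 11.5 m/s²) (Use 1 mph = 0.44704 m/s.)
mgh = ½mv² ⇒ v = √(2gh) = √(2·11.5·13.0) = 17.2916 m/s = 38.68 mph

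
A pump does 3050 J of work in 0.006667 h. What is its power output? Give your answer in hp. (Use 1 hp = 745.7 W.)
Convert to SI: W = 3050.0 J, t = 24.0012 s
P = W/t = 3050.0/24.0012 = 127.077 W = 0.1704 hp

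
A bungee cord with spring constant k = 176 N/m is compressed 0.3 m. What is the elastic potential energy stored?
PE = ½kx² = ½(176)(0.3)² = 7.92 J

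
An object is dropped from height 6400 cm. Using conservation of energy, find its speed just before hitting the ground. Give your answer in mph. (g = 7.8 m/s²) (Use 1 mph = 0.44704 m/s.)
Convert to SI: h = 64.0 m
mgh = ½mv² ⇒ v = √(2gh) = √(2·7.8·64.0) = 31.5975 m/s = 70.68 mph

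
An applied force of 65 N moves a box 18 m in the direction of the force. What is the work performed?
W = F·d = (65)(18) = 1170 J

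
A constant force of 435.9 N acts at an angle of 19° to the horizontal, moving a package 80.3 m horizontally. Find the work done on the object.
W = F·d·cosθ = (435.9)(80.3)cos(19°) = 33100 J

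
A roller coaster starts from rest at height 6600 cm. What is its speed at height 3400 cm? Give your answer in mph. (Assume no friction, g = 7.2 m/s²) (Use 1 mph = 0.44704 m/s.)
Convert to SI: h₁−h₂ = 32.0 m
mgh₁ = mgh₂ + ½mv² ⇒ v = √(2g(h₁−h₂)) = √(2·7.2·32.0) = 21.4663 m/s = 48.02 mph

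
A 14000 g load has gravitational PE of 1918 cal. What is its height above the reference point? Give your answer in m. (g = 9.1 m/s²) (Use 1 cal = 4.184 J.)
Convert to SI: m = 14.0 kg, PE = 8024.91 J
h = PE/(mg) = 8024.91/(14.0·9.1) = 62.99 m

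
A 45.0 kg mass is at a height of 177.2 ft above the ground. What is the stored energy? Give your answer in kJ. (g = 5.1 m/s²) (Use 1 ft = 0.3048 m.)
Convert to SI: m = 45.0 kg, h = 54.0106 m
PE = mgh = (45.0)(5.1)(54.0106) = 12395.4 J = 12.4 kJ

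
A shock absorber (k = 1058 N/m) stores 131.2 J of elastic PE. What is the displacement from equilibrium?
x = √(2·PE/k) = √(2·131.2/1058) = 0.498 m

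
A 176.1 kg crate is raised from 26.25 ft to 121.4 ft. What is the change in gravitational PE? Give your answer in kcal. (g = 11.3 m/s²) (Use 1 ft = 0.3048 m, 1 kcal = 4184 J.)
Convert to SI: m = 176.1 kg, Δh = 29.0017 m
ΔPE = mgΔh = (176.1)(11.3)(29.0017) = 57711.4 J = 13.79 kcal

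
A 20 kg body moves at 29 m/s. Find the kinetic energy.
KE = ½mv² = ½(20)(29)² = 8410.0 J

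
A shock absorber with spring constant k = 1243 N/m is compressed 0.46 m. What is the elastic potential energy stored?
PE = ½kx² = ½(1243)(0.46)² = 131.5 J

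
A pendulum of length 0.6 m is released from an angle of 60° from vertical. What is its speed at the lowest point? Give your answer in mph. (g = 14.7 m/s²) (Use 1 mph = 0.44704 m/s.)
h = L(1 − cosθ) = 0.6(1 − cos60°) = 0.3 m
v = √(2gh) = √(2·14.7·0.3) = 2.96985 m/s = 6.643 mph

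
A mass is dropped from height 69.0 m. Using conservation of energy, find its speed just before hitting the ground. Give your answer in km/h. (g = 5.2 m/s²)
mgh = ½mv² ⇒ v = √(2gh) = √(2·5.2·69.0) = 26.7881 m/s = 96.44 km/h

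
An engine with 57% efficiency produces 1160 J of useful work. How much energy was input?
W_in = W_out/η = 1160/0.57 = 2035 J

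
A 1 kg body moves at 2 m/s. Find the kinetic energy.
KE = ½mv² = ½(1)(2)² = 2.0 J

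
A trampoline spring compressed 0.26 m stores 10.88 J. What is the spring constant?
k = 2·PE/x² = 2·10.88/(0.26)² = 321.9 N/m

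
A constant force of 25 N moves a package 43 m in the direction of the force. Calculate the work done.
W = F·d = (25)(43) = 1075 J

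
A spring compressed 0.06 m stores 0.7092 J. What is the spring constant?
k = 2·PE/x² = 2·0.7092/(0.06)² = 394.0 N/m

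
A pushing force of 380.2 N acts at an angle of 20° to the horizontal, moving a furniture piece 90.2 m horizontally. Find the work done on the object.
W = F·d·cosθ = (380.2)(90.2)cos(20°) = 32230 J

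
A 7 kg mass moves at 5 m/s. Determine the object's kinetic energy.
KE = ½mv² = ½(7)(5)² = 87.5 J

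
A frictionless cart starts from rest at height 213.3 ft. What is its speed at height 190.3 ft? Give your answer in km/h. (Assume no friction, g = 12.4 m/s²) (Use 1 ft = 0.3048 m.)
Convert to SI: h₁−h₂ = 7.0104 m
mgh₁ = mgh₂ + ½mv² ⇒ v = √(2g(h₁−h₂)) = √(2·12.4·7.0104) = 13.1855 m/s = 47.47 km/h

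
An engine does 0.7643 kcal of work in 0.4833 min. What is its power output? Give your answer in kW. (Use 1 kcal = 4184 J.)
Convert to SI: W = 3197.83 J, t = 28.998 s
P = W/t = 3197.83/28.998 = 110.278 W = 0.1103 kW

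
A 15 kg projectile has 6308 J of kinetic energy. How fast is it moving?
v = √(2·KE/m) = √(2·6308/15) = 29.0 m/s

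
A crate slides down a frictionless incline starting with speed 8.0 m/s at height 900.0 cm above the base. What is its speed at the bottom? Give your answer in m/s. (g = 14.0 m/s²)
Convert to SI: v₀ = 8.0 m/s, h = 9.0 m
½mv₀² + mgh = ½mv² ⇒ v = √(v₀² + 2gh) = √(8.0² + 2·14.0·9.0) = 17.78 m/s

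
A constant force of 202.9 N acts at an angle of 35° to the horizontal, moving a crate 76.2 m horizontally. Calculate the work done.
W = F·d·cosθ = (202.9)(76.2)cos(35°) = 12660 J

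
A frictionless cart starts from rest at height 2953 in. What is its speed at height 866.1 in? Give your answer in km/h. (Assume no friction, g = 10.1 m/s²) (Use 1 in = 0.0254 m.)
Convert to SI: h₁−h₂ = 53.0073 m
mgh₁ = mgh₂ + ½mv² ⇒ v = √(2g(h₁−h₂)) = √(2·10.1·53.0073) = 32.7223 m/s = 117.8 km/h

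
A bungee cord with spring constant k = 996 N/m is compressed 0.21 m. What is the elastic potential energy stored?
PE = ½kx² = ½(996)(0.21)² = 21.96 J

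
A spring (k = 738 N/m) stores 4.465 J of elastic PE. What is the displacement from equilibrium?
x = √(2·PE/k) = √(2·4.465/738) = 0.11 m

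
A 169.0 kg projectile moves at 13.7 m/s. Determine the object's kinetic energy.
KE = ½mv² = ½(169.0)(13.7)² = 15860 J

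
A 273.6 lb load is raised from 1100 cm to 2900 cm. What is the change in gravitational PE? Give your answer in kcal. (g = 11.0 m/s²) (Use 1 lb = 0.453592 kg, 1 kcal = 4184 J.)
Convert to SI: m = 124.103 kg, Δh = 18.0 m
ΔPE = mgΔh = (124.103)(11.0)(18.0) = 24572.3 J = 5.873 kcal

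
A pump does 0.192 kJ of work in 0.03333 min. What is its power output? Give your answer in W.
Convert to SI: W = 192.0 J, t = 1.9998 s
P = W/t = 192.0/1.9998 = 96.01 W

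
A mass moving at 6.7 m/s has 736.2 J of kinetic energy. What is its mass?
m = 2·KE/v² = 2·736.2/(6.7)² = 32.8 kg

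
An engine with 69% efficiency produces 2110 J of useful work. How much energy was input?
W_in = W_out/η = 2110/0.69 = 3058 J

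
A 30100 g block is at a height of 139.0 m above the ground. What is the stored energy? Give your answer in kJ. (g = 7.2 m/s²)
Convert to SI: m = 30.1 kg, h = 139.0 m
PE = mgh = (30.1)(7.2)(139.0) = 30124.1 J = 30.12 kJ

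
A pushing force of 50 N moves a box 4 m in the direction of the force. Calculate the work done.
W = F·d = (50)(4) = 200.0 J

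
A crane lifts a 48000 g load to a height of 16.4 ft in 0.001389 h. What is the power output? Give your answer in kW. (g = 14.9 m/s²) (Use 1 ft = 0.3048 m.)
Convert to SI: m = 48.0 kg, h = 4.99872 m, t = 5.0004 s
P = mgh/t = (48.0)(14.9)(4.99872)/5.0004 = 714.96 W = 0.715 kW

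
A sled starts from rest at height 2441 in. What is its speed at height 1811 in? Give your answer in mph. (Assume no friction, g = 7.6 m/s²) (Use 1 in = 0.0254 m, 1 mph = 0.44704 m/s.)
Convert to SI: h₁−h₂ = 16.002 m
mgh₁ = mgh₂ + ½mv² ⇒ v = √(2g(h₁−h₂)) = √(2·7.6·16.002) = 15.5958 m/s = 34.89 mph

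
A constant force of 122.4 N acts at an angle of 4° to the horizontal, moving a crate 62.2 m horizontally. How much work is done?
W = F·d·cosθ = (122.4)(62.2)cos(4°) = 7595 J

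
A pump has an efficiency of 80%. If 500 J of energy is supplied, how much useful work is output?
W_out = η·W_in = 0.8·500 = 400.0 J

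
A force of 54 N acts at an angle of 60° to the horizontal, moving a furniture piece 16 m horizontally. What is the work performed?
W = F·d·cosθ = (54)(16)cos(60°) = 432.0 J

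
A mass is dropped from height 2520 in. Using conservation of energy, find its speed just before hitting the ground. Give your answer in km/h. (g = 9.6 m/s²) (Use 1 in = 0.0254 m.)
Convert to SI: h = 64.008 m
mgh = ½mv² ⇒ v = √(2gh) = √(2·9.6·64.008) = 35.0564 m/s = 126.2 km/h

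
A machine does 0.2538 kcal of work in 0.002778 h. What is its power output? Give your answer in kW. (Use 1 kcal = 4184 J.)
Convert to SI: W = 1061.9 J, t = 10.0008 s
P = W/t = 1061.9/10.0008 = 106.181 W = 0.1062 kW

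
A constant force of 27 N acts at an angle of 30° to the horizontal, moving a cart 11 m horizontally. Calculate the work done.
W = F·d·cosθ = (27)(11)cos(30°) = 257.2 J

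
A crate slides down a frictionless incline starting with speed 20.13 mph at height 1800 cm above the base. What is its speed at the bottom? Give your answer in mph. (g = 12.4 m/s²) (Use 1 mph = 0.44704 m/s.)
Convert to SI: v₀ = 8.99892 m/s, h = 18.0 m
½mv₀² + mgh = ½mv² ⇒ v = √(v₀² + 2gh) = √(8.99892² + 2·12.4·18.0) = 22.9648 m/s = 51.37 mph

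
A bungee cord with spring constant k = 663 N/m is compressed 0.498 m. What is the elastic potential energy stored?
PE = ½kx² = ½(663)(0.498)² = 82.21 J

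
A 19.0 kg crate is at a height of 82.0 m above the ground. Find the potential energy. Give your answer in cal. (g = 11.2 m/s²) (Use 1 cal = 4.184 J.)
PE = mgh = (19.0)(11.2)(82.0) = 17449.6 J = 4171 cal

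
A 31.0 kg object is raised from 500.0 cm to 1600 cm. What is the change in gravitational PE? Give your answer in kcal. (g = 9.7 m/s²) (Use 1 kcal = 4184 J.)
Convert to SI: m = 31.0 kg, Δh = 11.0 m
ΔPE = mgΔh = (31.0)(9.7)(11.0) = 3307.7 J = 0.7906 kcal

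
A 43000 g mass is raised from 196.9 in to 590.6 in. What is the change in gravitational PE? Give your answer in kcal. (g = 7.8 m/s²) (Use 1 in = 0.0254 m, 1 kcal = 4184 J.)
Convert to SI: m = 43.0 kg, Δh = 9.99998 m
ΔPE = mgΔh = (43.0)(7.8)(9.99998) = 3353.99 J = 0.8016 kcal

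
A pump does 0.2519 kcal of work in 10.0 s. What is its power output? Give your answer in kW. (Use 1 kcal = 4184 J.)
Convert to SI: W = 1053.95 J, t = 10.0 s
P = W/t = 1053.95/10.0 = 105.395 W = 0.1054 kW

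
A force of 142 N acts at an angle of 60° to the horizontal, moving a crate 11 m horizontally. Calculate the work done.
W = F·d·cosθ = (142)(11)cos(60°) = 781.0 J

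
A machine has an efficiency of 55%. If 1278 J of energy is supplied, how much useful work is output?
W_out = η·W_in = 0.55·1278 = 702.9 J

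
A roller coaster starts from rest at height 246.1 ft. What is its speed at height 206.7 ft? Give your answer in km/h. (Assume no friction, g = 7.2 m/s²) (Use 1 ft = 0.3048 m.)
Convert to SI: h₁−h₂ = 12.0091 m
mgh₁ = mgh₂ + ½mv² ⇒ v = √(2g(h₁−h₂)) = √(2·7.2·12.0091) = 13.1503 m/s = 47.34 km/h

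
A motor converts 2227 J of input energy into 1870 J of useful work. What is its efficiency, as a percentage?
η = W_out/W_in = 1870/2227 = 83.97%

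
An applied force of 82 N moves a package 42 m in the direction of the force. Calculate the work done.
W = F·d = (82)(42) = 3444 J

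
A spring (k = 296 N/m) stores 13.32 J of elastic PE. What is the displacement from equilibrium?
x = √(2·PE/k) = √(2·13.32/296) = 0.3 m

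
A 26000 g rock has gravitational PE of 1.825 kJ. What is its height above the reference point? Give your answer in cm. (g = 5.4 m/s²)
Convert to SI: m = 26.0 kg, PE = 1825.0 J
h = PE/(mg) = 1825.0/(26.0·5.4) = 12.9986 m = 1300 cm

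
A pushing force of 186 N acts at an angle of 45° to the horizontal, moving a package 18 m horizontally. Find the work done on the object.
W = F·d·cosθ = (186)(18)cos(45°) = 2367 J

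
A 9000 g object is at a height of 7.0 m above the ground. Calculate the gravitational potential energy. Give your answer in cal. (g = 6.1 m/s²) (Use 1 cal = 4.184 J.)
Convert to SI: m = 9.0 kg, h = 7.0 m
PE = mgh = (9.0)(6.1)(7.0) = 384.3 J = 91.85 cal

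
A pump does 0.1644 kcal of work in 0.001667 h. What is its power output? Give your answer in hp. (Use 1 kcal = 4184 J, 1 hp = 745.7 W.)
Convert to SI: W = 687.85 J, t = 6.0012 s
P = W/t = 687.85/6.0012 = 114.619 W = 0.1537 hp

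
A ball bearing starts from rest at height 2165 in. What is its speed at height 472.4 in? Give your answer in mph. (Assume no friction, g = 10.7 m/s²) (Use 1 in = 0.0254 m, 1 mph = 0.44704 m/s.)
Convert to SI: h₁−h₂ = 42.992 m
mgh₁ = mgh₂ + ½mv² ⇒ v = √(2g(h₁−h₂)) = √(2·10.7·42.992) = 30.332 m/s = 67.85 mph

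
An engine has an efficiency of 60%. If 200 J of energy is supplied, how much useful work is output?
W_out = η·W_in = 0.6·200 = 120.0 J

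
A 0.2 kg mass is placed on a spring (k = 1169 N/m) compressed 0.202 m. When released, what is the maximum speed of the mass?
½kx² = ½mv² ⇒ v = x√(k/m) = (0.202)√(1169/0.2) = 15.44 m/s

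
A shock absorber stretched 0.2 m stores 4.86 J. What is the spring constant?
k = 2·PE/x² = 2·4.86/(0.2)² = 243.0 N/m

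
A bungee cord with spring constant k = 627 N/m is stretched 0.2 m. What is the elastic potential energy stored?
PE = ½kx² = ½(627)(0.2)² = 12.54 J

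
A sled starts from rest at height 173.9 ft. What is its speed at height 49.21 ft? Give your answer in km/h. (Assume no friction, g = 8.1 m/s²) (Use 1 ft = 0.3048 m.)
Convert to SI: h₁−h₂ = 38.0055 m
mgh₁ = mgh₂ + ½mv² ⇒ v = √(2g(h₁−h₂)) = √(2·8.1·38.0055) = 24.8131 m/s = 89.33 km/h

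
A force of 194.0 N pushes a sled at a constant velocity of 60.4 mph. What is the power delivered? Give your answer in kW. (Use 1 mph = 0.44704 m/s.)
Convert to SI: F = 194.0 N, v = 27.0012 m/s
P = Fv = (194.0)(27.0012) = 5238.24 W = 5.238 kW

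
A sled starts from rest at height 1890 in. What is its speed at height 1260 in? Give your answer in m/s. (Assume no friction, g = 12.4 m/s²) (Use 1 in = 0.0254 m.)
Convert to SI: h₁−h₂ = 16.002 m
mgh₁ = mgh₂ + ½mv² ⇒ v = √(2g(h₁−h₂)) = √(2·12.4·16.002) = 19.92 m/s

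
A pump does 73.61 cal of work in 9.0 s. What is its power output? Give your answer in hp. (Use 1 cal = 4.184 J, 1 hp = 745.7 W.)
Convert to SI: W = 307.984 J, t = 9.0 s
P = W/t = 307.984/9.0 = 34.2205 W = 0.04589 hp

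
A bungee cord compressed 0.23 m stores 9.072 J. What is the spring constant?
k = 2·PE/x² = 2·9.072/(0.23)² = 343.0 N/m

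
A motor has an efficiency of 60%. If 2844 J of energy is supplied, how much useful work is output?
W_out = η·W_in = 0.6·2844 = 1706.4 J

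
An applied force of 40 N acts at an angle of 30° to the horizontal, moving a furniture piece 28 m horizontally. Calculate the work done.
W = F·d·cosθ = (40)(28)cos(30°) = 969.9 J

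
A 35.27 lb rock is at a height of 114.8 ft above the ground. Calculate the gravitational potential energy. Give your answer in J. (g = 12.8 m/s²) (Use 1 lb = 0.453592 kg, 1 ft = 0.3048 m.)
Convert to SI: m = 15.9982 kg, h = 34.991 m
PE = mgh = (15.9982)(12.8)(34.991) = 7165 J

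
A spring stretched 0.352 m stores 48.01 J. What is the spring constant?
k = 2·PE/x² = 2·48.01/(0.352)² = 775.0 N/m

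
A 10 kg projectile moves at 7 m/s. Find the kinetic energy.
KE = ½mv² = ½(10)(7)² = 245.0 J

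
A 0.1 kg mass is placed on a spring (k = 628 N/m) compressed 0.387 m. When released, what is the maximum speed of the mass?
½kx² = ½mv² ⇒ v = x√(k/m) = (0.387)√(628/0.1) = 30.67 m/s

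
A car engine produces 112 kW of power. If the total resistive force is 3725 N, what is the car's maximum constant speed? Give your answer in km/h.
P = Fv ⇒ v = P/F = 112000 W/3725.0 N = 30.0671 m/s = 108.2 km/h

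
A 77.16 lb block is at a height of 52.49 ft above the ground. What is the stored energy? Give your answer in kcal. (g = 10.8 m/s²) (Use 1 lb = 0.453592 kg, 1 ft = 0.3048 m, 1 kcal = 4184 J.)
Convert to SI: m = 34.9992 kg, h = 15.999 m
PE = mgh = (34.9992)(10.8)(15.999) = 6047.46 J = 1.445 kcal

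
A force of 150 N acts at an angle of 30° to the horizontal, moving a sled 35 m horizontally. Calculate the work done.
W = F·d·cosθ = (150)(35)cos(30°) = 4547 J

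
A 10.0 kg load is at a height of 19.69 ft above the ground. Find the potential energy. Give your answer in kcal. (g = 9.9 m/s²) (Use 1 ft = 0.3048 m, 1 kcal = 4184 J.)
Convert to SI: m = 10.0 kg, h = 6.00151 m
PE = mgh = (10.0)(9.9)(6.00151) = 594.15 J = 0.142 kcal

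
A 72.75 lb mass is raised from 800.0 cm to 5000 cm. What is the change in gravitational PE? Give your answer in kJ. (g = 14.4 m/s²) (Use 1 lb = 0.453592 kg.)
Convert to SI: m = 32.9988 kg, Δh = 42.0 m
ΔPE = mgΔh = (32.9988)(14.4)(42.0) = 19957.7 J = 19.96 kJ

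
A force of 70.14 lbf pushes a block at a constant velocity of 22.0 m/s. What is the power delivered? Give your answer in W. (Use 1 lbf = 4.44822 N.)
Convert to SI: F = 311.998 N, v = 22.0 m/s
P = Fv = (311.998)(22.0) = 6864 W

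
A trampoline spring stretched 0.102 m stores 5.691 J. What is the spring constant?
k = 2·PE/x² = 2·5.691/(0.102)² = 1094 N/m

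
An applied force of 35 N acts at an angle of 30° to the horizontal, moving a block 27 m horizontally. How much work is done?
W = F·d·cosθ = (35)(27)cos(30°) = 818.4 J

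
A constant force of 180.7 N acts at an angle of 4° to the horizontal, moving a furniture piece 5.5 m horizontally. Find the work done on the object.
W = F·d·cosθ = (180.7)(5.5)cos(4°) = 991.4 J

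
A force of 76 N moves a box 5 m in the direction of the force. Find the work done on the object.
W = F·d = (76)(5) = 380.0 J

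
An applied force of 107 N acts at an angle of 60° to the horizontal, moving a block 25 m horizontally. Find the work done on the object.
W = F·d·cosθ = (107)(25)cos(60°) = 1338 J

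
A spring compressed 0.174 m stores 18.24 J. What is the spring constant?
k = 2·PE/x² = 2·18.24/(0.174)² = 1205 N/m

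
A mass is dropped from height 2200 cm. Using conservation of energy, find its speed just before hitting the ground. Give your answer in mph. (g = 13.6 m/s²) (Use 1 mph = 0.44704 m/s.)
Convert to SI: h = 22.0 m
mgh = ½mv² ⇒ v = √(2gh) = √(2·13.6·22.0) = 24.4622 m/s = 54.72 mph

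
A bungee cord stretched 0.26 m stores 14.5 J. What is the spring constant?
k = 2·PE/x² = 2·14.5/(0.26)² = 429.0 N/m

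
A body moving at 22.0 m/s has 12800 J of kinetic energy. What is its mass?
m = 2·KE/v² = 2·12800/(22.0)² = 52.89 kg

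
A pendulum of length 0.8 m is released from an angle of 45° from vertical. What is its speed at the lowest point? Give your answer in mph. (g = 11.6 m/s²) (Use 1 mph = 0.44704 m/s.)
h = L(1 − cosθ) = 0.8(1 − cos45°) = 0.234315 m
v = √(2gh) = √(2·11.6·0.234315) = 2.33154 m/s = 5.216 mph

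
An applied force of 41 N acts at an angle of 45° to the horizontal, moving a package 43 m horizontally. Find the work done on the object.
W = F·d·cosθ = (41)(43)cos(45°) = 1247 J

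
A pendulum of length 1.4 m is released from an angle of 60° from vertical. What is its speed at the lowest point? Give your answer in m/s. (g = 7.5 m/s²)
h = L(1 − cosθ) = 1.4(1 − cos60°) = 0.7 m
v = √(2gh) = √(2·7.5·0.7) = 3.24 m/s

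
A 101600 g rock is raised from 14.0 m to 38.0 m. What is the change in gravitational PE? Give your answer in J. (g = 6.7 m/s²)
Convert to SI: m = 101.6 kg, Δh = 24.0 m
ΔPE = mgΔh = (101.6)(6.7)(24.0) = 16340 J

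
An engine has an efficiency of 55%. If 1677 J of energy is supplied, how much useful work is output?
W_out = η·W_in = 0.55·1677 = 922.35 J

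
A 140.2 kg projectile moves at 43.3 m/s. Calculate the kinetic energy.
KE = ½mv² = ½(140.2)(43.3)² = 131400 J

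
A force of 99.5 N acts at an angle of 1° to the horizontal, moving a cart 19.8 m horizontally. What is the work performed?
W = F·d·cosθ = (99.5)(19.8)cos(1°) = 1970 J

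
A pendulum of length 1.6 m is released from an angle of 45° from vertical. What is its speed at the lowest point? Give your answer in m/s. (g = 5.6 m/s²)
h = L(1 − cosθ) = 1.6(1 − cos45°) = 0.468629 m
v = √(2gh) = √(2·5.6·0.468629) = 2.291 m/s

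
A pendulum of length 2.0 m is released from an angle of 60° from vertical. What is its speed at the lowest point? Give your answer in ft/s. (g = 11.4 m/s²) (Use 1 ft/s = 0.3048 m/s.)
h = L(1 − cosθ) = 2.0(1 − cos60°) = 1.0 m
v = √(2gh) = √(2·11.4·1.0) = 4.77493 m/s = 15.67 ft/s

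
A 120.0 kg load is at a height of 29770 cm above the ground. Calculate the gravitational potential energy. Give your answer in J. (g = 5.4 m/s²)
Convert to SI: m = 120.0 kg, h = 297.7 m
PE = mgh = (120.0)(5.4)(297.7) = 192900 J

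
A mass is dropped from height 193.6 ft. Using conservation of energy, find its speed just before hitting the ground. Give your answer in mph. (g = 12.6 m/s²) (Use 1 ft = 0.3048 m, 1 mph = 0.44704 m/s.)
Convert to SI: h = 59.0093 m
mgh = ½mv² ⇒ v = √(2gh) = √(2·12.6·59.0093) = 38.5621 m/s = 86.26 mph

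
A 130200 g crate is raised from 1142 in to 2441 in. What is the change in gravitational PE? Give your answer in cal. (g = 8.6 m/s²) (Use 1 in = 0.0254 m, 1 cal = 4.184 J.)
Convert to SI: m = 130.2 kg, Δh = 32.9946 m
ΔPE = mgΔh = (130.2)(8.6)(32.9946) = 36944.7 J = 8830 cal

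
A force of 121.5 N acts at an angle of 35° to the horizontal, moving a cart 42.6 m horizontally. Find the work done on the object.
W = F·d·cosθ = (121.5)(42.6)cos(35°) = 4240 J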